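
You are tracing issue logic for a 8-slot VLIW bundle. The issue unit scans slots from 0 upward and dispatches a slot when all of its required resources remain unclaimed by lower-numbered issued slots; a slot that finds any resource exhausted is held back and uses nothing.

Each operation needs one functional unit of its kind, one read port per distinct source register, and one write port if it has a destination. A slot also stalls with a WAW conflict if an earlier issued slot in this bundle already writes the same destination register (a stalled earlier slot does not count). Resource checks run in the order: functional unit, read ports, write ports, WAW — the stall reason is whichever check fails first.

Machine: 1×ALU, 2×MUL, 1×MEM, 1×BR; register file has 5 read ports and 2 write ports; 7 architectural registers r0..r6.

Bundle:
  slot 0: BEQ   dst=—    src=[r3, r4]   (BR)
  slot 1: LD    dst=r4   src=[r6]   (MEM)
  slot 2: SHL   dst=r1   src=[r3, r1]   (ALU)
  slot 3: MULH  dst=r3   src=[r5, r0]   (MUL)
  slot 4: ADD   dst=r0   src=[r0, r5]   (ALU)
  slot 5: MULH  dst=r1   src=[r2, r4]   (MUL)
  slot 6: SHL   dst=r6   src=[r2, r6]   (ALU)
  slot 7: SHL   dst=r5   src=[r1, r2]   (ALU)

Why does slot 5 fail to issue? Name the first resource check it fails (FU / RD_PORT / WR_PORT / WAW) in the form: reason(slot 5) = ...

reason(slot 5) = RD_PORT

  0. BR ⇒ go  {1A/2Mu/1Ld/0B | 3r 2w}
  1. MEM→r4 ⇒ go  {1A/2Mu/0Ld/0B | 2r 1w}
  2. ALU→r1 ⇒ go  {0A/2Mu/0Ld/0B | 0r 0w}
  3. MUL→r3 ⇒ no(RD_PORT)  {0A/2Mu/0Ld/0B | 0r 0w}
  4. ALU→r0 ⇒ no(FU)  {0A/2Mu/0Ld/0B | 0r 0w}
  5. MUL→r1 ⇒ no(RD_PORT)  {0A/2Mu/0Ld/0B | 0r 0w}
  6. ALU→r6 ⇒ no(FU)  {0A/2Mu/0Ld/0B | 0r 0w}
  7. ALU→r5 ⇒ no(FU)  {0A/2Mu/0Ld/0B | 0r 0w}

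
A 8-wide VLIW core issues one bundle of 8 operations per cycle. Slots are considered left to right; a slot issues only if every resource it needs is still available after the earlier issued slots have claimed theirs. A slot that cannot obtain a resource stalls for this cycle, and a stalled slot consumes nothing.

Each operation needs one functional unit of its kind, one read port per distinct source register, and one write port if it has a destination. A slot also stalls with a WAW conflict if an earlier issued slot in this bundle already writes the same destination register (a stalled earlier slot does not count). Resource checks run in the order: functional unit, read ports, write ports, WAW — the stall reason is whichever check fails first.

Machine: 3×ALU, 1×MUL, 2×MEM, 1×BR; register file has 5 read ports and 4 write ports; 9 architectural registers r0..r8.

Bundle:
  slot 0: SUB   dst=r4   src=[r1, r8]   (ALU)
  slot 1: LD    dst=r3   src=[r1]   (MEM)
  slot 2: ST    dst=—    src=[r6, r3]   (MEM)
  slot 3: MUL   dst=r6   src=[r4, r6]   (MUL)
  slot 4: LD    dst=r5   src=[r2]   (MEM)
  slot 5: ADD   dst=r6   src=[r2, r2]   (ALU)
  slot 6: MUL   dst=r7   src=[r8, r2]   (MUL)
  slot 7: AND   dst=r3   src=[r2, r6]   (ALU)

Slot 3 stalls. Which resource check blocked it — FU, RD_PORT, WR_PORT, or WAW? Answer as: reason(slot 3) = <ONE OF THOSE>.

[0] ALU needs rd=2 wr=1: ok; after: ALU=2 MUL=1 MEM=2 BR=1, R=3, W=3
[1] MEM needs rd=1 wr=1: ok; after: ALU=2 MUL=1 MEM=1 BR=1, R=2, W=2
[2] MEM needs rd=2 wr=0: ok; after: ALU=2 MUL=1 MEM=0 BR=1, R=0, W=2
[3] MUL needs rd=2 wr=1: RD_PORT; after: ALU=2 MUL=1 MEM=0 BR=1, R=0, W=2
[4] MEM needs rd=1 wr=1: FU; after: ALU=2 MUL=1 MEM=0 BR=1, R=0, W=2
[5] ALU needs rd=1 wr=1: RD_PORT; after: ALU=2 MUL=1 MEM=0 BR=1, R=0, W=2
[6] MUL needs rd=2 wr=1: RD_PORT; after: ALU=2 MUL=1 MEM=0 BR=1, R=0, W=2
[7] ALU needs rd=2 wr=1: RD_PORT; after: ALU=2 MUL=1 MEM=0 BR=1, R=0, W=2

reason(slot 3) = RD_PORT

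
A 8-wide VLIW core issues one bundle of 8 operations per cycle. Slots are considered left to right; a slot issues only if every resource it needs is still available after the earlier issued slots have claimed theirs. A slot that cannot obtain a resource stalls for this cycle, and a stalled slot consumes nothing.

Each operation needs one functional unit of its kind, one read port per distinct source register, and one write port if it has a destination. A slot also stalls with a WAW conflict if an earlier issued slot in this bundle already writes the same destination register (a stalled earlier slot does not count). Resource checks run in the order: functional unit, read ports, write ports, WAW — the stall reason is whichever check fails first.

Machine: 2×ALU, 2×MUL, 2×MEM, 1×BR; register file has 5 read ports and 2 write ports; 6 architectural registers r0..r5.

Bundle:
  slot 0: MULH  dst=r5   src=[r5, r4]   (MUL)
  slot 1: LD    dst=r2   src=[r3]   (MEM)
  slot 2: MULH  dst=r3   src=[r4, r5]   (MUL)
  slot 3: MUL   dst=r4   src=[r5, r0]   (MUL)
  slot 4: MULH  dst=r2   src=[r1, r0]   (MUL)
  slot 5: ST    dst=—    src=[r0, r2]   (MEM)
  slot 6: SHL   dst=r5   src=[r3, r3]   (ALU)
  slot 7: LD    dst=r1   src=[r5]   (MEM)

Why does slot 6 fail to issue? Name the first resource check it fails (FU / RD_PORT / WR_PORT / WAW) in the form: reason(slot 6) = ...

  0. MUL→r5 ⇒ go  {2A/1Mu/2Ld/1B | 3r 1w}
  1. MEM→r2 ⇒ go  {2A/1Mu/1Ld/1B | 2r 0w}
  2. MUL→r3 ⇒ no(WR_PORT)  {2A/1Mu/1Ld/1B | 2r 0w}
  3. MUL→r4 ⇒ no(WR_PORT)  {2A/1Mu/1Ld/1B | 2r 0w}
  4. MUL→r2 ⇒ no(WR_PORT)  {2A/1Mu/1Ld/1B | 2r 0w}
  5. MEM ⇒ go  {2A/1Mu/0Ld/1B | 0r 0w}
  6. ALU→r5 ⇒ no(RD_PORT)  {2A/1Mu/0Ld/1B | 0r 0w}
  7. MEM→r1 ⇒ no(FU)  {2A/1Mu/0Ld/1B | 0r 0w}

reason(slot 6) = RD_PORT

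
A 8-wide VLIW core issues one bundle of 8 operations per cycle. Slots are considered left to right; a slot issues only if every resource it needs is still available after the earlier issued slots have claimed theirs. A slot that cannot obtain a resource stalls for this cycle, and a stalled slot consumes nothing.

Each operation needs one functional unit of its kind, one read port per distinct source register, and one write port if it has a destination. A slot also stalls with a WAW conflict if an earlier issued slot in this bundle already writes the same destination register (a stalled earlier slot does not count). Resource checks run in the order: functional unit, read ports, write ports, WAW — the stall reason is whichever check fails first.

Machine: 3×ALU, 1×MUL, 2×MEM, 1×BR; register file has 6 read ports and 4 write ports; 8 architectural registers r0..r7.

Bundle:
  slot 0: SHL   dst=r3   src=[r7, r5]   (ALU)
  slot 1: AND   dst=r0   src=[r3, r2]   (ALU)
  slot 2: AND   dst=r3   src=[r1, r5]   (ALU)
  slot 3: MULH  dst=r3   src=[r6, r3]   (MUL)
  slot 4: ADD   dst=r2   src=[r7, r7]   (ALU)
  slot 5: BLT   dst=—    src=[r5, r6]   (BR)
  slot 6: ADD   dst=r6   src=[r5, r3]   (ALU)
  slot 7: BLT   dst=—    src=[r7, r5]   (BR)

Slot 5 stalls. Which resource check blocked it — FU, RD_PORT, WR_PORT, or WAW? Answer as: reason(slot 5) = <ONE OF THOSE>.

reason(slot 5) = RD_PORT

  0. ALU→r3 ⇒ go  {2A/1Mu/2Ld/1B | 4r 3w}
  1. ALU→r0 ⇒ go  {1A/1Mu/2Ld/1B | 2r 2w}
  2. ALU→r3 ⇒ no(WAW)  {1A/1Mu/2Ld/1B | 2r 2w}
  3. MUL→r3 ⇒ no(WAW)  {1A/1Mu/2Ld/1B | 2r 2w}
  4. ALU→r2 ⇒ go  {0A/1Mu/2Ld/1B | 1r 1w}
  5. BR ⇒ no(RD_PORT)  {0A/1Mu/2Ld/1B | 1r 1w}
  6. ALU→r6 ⇒ no(FU)  {0A/1Mu/2Ld/1B | 1r 1w}
  7. BR ⇒ no(RD_PORT)  {0A/1Mu/2Ld/1B | 1r 1w}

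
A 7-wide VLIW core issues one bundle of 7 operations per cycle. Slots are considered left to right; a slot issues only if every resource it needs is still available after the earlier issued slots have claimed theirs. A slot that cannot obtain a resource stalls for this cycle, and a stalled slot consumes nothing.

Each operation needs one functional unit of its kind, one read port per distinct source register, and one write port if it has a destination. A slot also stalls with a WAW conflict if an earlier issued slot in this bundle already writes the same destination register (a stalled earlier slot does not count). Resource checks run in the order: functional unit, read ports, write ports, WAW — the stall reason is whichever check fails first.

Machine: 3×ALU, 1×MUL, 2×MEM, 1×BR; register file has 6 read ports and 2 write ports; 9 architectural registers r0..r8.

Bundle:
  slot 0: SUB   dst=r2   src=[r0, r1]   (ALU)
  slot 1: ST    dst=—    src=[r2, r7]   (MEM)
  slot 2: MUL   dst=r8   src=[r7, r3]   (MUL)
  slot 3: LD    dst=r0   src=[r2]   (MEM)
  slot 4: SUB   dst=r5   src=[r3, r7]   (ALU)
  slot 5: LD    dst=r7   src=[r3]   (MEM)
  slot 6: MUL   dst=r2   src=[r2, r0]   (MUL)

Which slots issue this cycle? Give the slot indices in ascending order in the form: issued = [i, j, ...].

(0) want 1×ALU +2rd +1wr — yes → AL2|MU1|ME2|BR1|rd4|wr1
(1) want 1×MEM +2rd +0wr — yes → AL2|MU1|ME1|BR1|rd2|wr1
(2) want 1×MUL +2rd +1wr — yes → AL2|MU0|ME1|BR1|rd0|wr0
(3) want 1×MEM +1rd +1wr — RD_PORT → AL2|MU0|ME1|BR1|rd0|wr0
(4) want 1×ALU +2rd +1wr — RD_PORT → AL2|MU0|ME1|BR1|rd0|wr0
(5) want 1×MEM +1rd +1wr — RD_PORT → AL2|MU0|ME1|BR1|rd0|wr0
(6) want 1×MUL +2rd +1wr — FU → AL2|MU0|ME1|BR1|rd0|wr0

issued = [0, 1, 2]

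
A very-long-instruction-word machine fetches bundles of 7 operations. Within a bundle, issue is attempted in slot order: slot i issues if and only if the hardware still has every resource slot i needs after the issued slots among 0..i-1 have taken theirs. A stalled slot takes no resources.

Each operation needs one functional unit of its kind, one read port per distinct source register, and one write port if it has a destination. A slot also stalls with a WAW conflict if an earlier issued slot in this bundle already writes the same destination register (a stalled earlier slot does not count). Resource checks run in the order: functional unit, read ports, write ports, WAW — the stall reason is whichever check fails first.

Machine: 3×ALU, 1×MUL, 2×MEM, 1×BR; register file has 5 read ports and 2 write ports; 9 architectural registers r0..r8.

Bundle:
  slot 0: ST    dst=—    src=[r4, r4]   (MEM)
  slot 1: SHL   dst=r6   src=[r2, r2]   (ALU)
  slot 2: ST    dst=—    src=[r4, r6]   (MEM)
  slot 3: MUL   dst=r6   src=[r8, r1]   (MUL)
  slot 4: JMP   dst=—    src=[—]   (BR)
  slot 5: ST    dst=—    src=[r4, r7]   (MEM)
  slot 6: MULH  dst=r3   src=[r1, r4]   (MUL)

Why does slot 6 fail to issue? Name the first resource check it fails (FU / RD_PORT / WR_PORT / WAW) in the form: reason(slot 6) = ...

reason(slot 6) = RD_PORT

[0] MEM needs rd=1 wr=0: ok; after: ALU=3 MUL=1 MEM=1 BR=1, R=4, W=2
[1] ALU needs rd=1 wr=1: ok; after: ALU=2 MUL=1 MEM=1 BR=1, R=3, W=1
[2] MEM needs rd=2 wr=0: ok; after: ALU=2 MUL=1 MEM=0 BR=1, R=1, W=1
[3] MUL needs rd=2 wr=1: RD_PORT; after: ALU=2 MUL=1 MEM=0 BR=1, R=1, W=1
[4] BR needs rd=0 wr=0: ok; after: ALU=2 MUL=1 MEM=0 BR=0, R=1, W=1
[5] MEM needs rd=2 wr=0: FU; after: ALU=2 MUL=1 MEM=0 BR=0, R=1, W=1
[6] MUL needs rd=2 wr=1: RD_PORT; after: ALU=2 MUL=1 MEM=0 BR=0, R=1, W=1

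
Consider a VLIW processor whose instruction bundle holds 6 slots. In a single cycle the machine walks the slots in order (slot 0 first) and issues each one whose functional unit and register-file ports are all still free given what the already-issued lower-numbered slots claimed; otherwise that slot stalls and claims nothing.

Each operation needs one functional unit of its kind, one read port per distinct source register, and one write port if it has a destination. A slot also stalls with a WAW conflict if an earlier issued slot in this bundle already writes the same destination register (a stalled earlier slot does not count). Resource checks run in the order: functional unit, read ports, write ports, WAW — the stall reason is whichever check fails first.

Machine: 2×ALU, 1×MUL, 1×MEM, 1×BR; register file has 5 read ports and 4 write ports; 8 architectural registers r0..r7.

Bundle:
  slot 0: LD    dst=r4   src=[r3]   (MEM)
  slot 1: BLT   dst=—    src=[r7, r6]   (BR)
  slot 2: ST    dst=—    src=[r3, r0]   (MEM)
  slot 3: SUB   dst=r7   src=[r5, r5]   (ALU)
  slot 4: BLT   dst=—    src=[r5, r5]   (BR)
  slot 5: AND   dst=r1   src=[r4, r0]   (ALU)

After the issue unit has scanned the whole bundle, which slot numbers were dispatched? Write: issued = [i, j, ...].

issued = [0, 1, 3]

(0) want 1×MEM +1rd +1wr — yes → AL2|MU1|ME0|BR1|rd4|wr3
(1) want 1×BR +2rd +0wr — yes → AL2|MU1|ME0|BR0|rd2|wr3
(2) want 1×MEM +2rd +0wr — FU → AL2|MU1|ME0|BR0|rd2|wr3
(3) want 1×ALU +1rd +1wr — yes → AL1|MU1|ME0|BR0|rd1|wr2
(4) want 1×BR +1rd +0wr — FU → AL1|MU1|ME0|BR0|rd1|wr2
(5) want 1×ALU +2rd +1wr — RD_PORT → AL1|MU1|ME0|BR0|rd1|wr2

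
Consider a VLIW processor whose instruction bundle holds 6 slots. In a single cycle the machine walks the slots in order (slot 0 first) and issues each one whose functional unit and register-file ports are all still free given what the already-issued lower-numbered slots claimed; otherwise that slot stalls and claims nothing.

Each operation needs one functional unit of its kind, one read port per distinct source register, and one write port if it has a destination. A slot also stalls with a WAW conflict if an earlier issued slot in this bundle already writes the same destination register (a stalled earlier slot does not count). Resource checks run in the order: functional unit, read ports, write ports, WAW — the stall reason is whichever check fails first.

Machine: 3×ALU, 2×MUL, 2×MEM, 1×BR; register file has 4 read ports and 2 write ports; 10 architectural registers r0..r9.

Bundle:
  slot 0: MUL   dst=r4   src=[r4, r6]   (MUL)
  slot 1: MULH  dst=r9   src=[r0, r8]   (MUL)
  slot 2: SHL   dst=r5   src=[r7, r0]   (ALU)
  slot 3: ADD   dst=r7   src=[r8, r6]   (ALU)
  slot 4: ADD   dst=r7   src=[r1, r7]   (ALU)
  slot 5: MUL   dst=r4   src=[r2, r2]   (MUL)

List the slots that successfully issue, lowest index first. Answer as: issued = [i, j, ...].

[0] MUL needs rd=2 wr=1: ok; after: ALU=3 MUL=1 MEM=2 BR=1, R=2, W=1
[1] MUL needs rd=2 wr=1: ok; after: ALU=3 MUL=0 MEM=2 BR=1, R=0, W=0
[2] ALU needs rd=2 wr=1: RD_PORT; after: ALU=3 MUL=0 MEM=2 BR=1, R=0, W=0
[3] ALU needs rd=2 wr=1: RD_PORT; after: ALU=3 MUL=0 MEM=2 BR=1, R=0, W=0
[4] ALU needs rd=2 wr=1: RD_PORT; after: ALU=3 MUL=0 MEM=2 BR=1, R=0, W=0
[5] MUL needs rd=1 wr=1: FU; after: ALU=3 MUL=0 MEM=2 BR=1, R=0, W=0

issued = [0, 1]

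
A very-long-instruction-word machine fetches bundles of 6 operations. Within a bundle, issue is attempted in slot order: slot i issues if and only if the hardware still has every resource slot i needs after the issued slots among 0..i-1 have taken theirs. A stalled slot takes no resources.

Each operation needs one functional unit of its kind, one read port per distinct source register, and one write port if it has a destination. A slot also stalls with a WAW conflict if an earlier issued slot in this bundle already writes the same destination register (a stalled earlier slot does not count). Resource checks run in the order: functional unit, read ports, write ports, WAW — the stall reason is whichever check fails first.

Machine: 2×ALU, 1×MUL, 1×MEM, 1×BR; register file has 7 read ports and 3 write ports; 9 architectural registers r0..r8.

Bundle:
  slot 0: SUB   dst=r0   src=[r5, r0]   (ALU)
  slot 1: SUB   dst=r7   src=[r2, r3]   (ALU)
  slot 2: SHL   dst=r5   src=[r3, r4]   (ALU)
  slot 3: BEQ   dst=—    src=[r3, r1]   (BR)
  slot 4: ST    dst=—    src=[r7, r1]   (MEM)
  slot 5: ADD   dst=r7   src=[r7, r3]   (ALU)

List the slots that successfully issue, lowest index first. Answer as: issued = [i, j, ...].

issued = [0, 1, 3]

  0. ALU→r0 ⇒ go  {1A/1Mu/1Ld/1B | 5r 2w}
  1. ALU→r7 ⇒ go  {0A/1Mu/1Ld/1B | 3r 1w}
  2. ALU→r5 ⇒ no(FU)  {0A/1Mu/1Ld/1B | 3r 1w}
  3. BR ⇒ go  {0A/1Mu/1Ld/0B | 1r 1w}
  4. MEM ⇒ no(RD_PORT)  {0A/1Mu/1Ld/0B | 1r 1w}
  5. ALU→r7 ⇒ no(FU)  {0A/1Mu/1Ld/0B | 1r 1w}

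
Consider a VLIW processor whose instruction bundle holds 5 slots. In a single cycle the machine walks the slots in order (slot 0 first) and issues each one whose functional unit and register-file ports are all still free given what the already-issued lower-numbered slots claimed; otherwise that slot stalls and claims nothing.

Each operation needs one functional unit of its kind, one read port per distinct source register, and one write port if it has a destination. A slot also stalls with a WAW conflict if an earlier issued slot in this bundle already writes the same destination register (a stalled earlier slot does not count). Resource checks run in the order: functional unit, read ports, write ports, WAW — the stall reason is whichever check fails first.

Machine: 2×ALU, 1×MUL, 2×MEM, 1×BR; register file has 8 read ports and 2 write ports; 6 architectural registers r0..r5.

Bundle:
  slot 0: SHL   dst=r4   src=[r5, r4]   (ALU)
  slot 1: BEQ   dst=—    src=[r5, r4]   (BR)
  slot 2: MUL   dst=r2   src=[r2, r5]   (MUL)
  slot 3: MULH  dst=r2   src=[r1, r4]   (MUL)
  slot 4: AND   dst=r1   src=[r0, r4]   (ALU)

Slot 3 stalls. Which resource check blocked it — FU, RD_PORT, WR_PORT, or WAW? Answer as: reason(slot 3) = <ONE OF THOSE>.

reason(slot 3) = FU

(0) want 1×ALU +2rd +1wr — yes → AL1|MU1|ME2|BR1|rd6|wr1
(1) want 1×BR +2rd +0wr — yes → AL1|MU1|ME2|BR0|rd4|wr1
(2) want 1×MUL +2rd +1wr — yes → AL1|MU0|ME2|BR0|rd2|wr0
(3) want 1×MUL +2rd +1wr — FU → AL1|MU0|ME2|BR0|rd2|wr0
(4) want 1×ALU +2rd +1wr — WR_PORT → AL1|MU0|ME2|BR0|rd2|wr0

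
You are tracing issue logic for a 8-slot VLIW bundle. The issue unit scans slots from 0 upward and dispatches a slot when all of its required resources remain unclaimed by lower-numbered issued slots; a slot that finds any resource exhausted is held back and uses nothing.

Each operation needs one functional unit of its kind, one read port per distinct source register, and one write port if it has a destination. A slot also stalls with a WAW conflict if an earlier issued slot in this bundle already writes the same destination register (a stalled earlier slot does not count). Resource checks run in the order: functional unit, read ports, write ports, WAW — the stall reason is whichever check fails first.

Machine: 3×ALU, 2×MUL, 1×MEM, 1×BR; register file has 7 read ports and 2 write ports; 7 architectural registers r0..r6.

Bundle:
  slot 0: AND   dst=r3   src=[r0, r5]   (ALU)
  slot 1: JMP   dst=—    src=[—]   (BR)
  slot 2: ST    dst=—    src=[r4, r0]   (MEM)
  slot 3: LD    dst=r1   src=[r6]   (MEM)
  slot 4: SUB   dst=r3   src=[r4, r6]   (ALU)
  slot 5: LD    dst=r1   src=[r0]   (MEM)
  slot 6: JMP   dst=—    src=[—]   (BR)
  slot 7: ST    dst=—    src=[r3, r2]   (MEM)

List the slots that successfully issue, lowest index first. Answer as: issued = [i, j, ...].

  0. ALU→r3 ⇒ go  {2A/2Mu/1Ld/1B | 5r 1w}
  1. BR ⇒ go  {2A/2Mu/1Ld/0B | 5r 1w}
  2. MEM ⇒ go  {2A/2Mu/0Ld/0B | 3r 1w}
  3. MEM→r1 ⇒ no(FU)  {2A/2Mu/0Ld/0B | 3r 1w}
  4. ALU→r3 ⇒ no(WAW)  {2A/2Mu/0Ld/0B | 3r 1w}
  5. MEM→r1 ⇒ no(FU)  {2A/2Mu/0Ld/0B | 3r 1w}
  6. BR ⇒ no(FU)  {2A/2Mu/0Ld/0B | 3r 1w}
  7. MEM ⇒ no(FU)  {2A/2Mu/0Ld/0B | 3r 1w}

issued = [0, 1, 2]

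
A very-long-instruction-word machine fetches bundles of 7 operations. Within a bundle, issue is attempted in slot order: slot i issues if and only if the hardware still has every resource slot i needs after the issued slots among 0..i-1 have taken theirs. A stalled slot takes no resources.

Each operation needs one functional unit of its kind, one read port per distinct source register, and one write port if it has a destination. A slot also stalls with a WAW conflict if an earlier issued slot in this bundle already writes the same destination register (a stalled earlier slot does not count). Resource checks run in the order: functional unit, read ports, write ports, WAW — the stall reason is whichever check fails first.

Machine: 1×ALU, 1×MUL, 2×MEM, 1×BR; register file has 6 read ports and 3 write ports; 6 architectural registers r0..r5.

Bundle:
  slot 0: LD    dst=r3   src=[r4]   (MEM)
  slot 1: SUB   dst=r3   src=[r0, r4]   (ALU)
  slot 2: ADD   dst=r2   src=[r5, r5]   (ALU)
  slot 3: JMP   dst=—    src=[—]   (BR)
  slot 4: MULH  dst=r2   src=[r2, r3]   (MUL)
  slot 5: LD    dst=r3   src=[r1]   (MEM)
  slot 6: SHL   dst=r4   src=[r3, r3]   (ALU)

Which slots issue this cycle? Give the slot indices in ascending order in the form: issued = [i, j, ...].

#0 MEM src=r4 dispatched  <A:1 Mu:1 Ld:1 B:1 rd:5 wr:2>
#1 ALU src=r0,r4 held:WAW  <A:1 Mu:1 Ld:1 B:1 rd:5 wr:2>
#2 ALU src=r5,r5 dispatched  <A:0 Mu:1 Ld:1 B:1 rd:4 wr:1>
#3 BR src=- dispatched  <A:0 Mu:1 Ld:1 B:0 rd:4 wr:1>
#4 MUL src=r2,r3 held:WAW  <A:0 Mu:1 Ld:1 B:0 rd:4 wr:1>
#5 MEM src=r1 held:WAW  <A:0 Mu:1 Ld:1 B:0 rd:4 wr:1>
#6 ALU src=r3,r3 held:FU  <A:0 Mu:1 Ld:1 B:0 rd:4 wr:1>

issued = [0, 2, 3]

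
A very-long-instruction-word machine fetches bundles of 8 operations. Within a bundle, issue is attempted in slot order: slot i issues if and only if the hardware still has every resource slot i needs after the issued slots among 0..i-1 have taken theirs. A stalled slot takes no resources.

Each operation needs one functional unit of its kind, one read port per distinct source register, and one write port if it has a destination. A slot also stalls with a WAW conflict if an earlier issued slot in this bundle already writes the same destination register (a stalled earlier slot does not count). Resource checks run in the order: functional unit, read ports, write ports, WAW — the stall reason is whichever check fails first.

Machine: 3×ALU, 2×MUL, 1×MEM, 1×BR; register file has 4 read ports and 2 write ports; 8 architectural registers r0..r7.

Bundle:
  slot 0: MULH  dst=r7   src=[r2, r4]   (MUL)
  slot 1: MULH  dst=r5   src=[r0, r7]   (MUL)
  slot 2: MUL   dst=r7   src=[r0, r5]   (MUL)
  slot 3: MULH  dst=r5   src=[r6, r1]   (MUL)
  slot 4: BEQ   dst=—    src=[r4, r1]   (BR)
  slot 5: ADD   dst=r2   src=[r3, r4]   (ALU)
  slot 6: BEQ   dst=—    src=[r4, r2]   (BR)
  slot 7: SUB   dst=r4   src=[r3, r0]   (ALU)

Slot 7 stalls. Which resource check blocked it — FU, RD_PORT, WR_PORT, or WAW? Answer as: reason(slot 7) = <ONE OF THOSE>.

#0 MUL src=r2,r4 dispatched  <A:3 Mu:1 Ld:1 B:1 rd:2 wr:1>
#1 MUL src=r0,r7 dispatched  <A:3 Mu:0 Ld:1 B:1 rd:0 wr:0>
#2 MUL src=r0,r5 held:FU  <A:3 Mu:0 Ld:1 B:1 rd:0 wr:0>
#3 MUL src=r6,r1 held:FU  <A:3 Mu:0 Ld:1 B:1 rd:0 wr:0>
#4 BR src=r4,r1 held:RD_PORT  <A:3 Mu:0 Ld:1 B:1 rd:0 wr:0>
#5 ALU src=r3,r4 held:RD_PORT  <A:3 Mu:0 Ld:1 B:1 rd:0 wr:0>
#6 BR src=r4,r2 held:RD_PORT  <A:3 Mu:0 Ld:1 B:1 rd:0 wr:0>
#7 ALU src=r3,r0 held:RD_PORT  <A:3 Mu:0 Ld:1 B:1 rd:0 wr:0>

reason(slot 7) = RD_PORT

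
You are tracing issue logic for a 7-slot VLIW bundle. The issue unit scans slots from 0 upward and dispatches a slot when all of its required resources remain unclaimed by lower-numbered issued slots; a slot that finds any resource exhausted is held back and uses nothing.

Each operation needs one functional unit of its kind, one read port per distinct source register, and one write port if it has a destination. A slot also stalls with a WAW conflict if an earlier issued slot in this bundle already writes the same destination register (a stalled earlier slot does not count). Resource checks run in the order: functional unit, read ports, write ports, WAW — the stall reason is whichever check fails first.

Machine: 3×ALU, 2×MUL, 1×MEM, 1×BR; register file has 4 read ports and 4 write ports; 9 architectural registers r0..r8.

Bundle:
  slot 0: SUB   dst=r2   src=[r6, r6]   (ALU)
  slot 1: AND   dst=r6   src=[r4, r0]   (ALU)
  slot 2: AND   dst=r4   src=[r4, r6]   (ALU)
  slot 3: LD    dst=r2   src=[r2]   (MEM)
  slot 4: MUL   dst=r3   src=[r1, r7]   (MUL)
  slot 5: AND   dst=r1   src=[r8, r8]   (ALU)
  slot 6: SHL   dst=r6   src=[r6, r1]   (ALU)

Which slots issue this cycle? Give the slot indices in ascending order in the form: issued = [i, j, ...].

#0 ALU src=r6,r6 dispatched  <A:2 Mu:2 Ld:1 B:1 rd:3 wr:3>
#1 ALU src=r4,r0 dispatched  <A:1 Mu:2 Ld:1 B:1 rd:1 wr:2>
#2 ALU src=r4,r6 held:RD_PORT  <A:1 Mu:2 Ld:1 B:1 rd:1 wr:2>
#3 MEM src=r2 held:WAW  <A:1 Mu:2 Ld:1 B:1 rd:1 wr:2>
#4 MUL src=r1,r7 held:RD_PORT  <A:1 Mu:2 Ld:1 B:1 rd:1 wr:2>
#5 ALU src=r8,r8 dispatched  <A:0 Mu:2 Ld:1 B:1 rd:0 wr:1>
#6 ALU src=r6,r1 held:FU  <A:0 Mu:2 Ld:1 B:1 rd:0 wr:1>

issued = [0, 1, 5]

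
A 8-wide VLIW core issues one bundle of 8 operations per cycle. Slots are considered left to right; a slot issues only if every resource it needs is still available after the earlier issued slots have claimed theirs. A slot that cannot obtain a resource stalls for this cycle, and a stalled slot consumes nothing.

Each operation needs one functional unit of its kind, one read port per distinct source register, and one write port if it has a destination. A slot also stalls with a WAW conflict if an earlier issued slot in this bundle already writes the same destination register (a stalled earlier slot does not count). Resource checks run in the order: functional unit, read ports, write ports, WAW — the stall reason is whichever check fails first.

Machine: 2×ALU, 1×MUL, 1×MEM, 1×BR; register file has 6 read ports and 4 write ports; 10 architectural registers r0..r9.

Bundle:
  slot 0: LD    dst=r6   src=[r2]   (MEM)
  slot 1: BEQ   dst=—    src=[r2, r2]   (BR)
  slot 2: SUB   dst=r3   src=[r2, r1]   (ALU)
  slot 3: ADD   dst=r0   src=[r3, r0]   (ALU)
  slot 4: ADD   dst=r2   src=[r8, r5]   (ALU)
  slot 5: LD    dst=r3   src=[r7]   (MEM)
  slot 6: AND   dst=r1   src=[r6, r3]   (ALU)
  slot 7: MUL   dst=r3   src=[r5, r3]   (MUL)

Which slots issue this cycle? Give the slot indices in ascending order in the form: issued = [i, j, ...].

issued = [0, 1, 2, 3]

#0 MEM src=r2 dispatched  <A:2 Mu:1 Ld:0 B:1 rd:5 wr:3>
#1 BR src=r2,r2 dispatched  <A:2 Mu:1 Ld:0 B:0 rd:4 wr:3>
#2 ALU src=r2,r1 dispatched  <A:1 Mu:1 Ld:0 B:0 rd:2 wr:2>
#3 ALU src=r3,r0 dispatched  <A:0 Mu:1 Ld:0 B:0 rd:0 wr:1>
#4 ALU src=r8,r5 held:FU  <A:0 Mu:1 Ld:0 B:0 rd:0 wr:1>
#5 MEM src=r7 held:FU  <A:0 Mu:1 Ld:0 B:0 rd:0 wr:1>
#6 ALU src=r6,r3 held:FU  <A:0 Mu:1 Ld:0 B:0 rd:0 wr:1>
#7 MUL src=r5,r3 held:RD_PORT  <A:0 Mu:1 Ld:0 B:0 rd:0 wr:1>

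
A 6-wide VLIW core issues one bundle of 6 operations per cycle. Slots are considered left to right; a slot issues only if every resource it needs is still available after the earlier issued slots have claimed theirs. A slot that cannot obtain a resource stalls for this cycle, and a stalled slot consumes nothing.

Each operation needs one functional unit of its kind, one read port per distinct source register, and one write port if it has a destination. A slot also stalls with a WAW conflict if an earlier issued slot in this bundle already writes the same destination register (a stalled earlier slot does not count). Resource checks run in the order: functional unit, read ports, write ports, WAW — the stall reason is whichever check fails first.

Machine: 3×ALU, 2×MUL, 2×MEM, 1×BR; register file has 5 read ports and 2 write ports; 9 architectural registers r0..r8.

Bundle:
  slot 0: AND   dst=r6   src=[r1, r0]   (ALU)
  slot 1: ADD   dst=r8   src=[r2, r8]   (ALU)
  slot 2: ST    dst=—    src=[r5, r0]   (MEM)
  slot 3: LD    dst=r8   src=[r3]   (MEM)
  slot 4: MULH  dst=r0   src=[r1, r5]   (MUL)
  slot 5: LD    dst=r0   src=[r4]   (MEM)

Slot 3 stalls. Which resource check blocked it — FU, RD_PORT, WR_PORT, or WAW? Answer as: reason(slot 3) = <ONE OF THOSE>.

reason(slot 3) = WR_PORT

[0] ALU needs rd=2 wr=1: ok; after: ALU=2 MUL=2 MEM=2 BR=1, R=3, W=1
[1] ALU needs rd=2 wr=1: ok; after: ALU=1 MUL=2 MEM=2 BR=1, R=1, W=0
[2] MEM needs rd=2 wr=0: RD_PORT; after: ALU=1 MUL=2 MEM=2 BR=1, R=1, W=0
[3] MEM needs rd=1 wr=1: WR_PORT; after: ALU=1 MUL=2 MEM=2 BR=1, R=1, W=0
[4] MUL needs rd=2 wr=1: RD_PORT; after: ALU=1 MUL=2 MEM=2 BR=1, R=1, W=0
[5] MEM needs rd=1 wr=1: WR_PORT; after: ALU=1 MUL=2 MEM=2 BR=1, R=1, W=0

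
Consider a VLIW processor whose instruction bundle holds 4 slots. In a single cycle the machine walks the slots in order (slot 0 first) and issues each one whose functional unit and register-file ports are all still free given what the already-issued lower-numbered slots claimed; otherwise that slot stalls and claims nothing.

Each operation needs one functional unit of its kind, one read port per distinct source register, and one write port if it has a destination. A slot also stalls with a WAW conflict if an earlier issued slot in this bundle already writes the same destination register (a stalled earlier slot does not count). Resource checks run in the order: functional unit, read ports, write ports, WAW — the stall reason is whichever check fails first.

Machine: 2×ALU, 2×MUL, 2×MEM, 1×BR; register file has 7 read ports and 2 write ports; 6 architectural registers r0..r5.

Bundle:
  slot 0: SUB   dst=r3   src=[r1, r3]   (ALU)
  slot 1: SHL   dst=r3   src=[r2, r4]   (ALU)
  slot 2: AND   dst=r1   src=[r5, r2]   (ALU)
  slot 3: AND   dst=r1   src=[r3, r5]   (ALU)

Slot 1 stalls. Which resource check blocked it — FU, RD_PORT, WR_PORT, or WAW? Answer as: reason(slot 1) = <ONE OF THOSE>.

reason(slot 1) = WAW

[0] ALU needs rd=2 wr=1: ok; after: ALU=1 MUL=2 MEM=2 BR=1, R=5, W=1
[1] ALU needs rd=2 wr=1: WAW; after: ALU=1 MUL=2 MEM=2 BR=1, R=5, W=1
[2] ALU needs rd=2 wr=1: ok; after: ALU=0 MUL=2 MEM=2 BR=1, R=3, W=0
[3] ALU needs rd=2 wr=1: FU; after: ALU=0 MUL=2 MEM=2 BR=1, R=3, W=0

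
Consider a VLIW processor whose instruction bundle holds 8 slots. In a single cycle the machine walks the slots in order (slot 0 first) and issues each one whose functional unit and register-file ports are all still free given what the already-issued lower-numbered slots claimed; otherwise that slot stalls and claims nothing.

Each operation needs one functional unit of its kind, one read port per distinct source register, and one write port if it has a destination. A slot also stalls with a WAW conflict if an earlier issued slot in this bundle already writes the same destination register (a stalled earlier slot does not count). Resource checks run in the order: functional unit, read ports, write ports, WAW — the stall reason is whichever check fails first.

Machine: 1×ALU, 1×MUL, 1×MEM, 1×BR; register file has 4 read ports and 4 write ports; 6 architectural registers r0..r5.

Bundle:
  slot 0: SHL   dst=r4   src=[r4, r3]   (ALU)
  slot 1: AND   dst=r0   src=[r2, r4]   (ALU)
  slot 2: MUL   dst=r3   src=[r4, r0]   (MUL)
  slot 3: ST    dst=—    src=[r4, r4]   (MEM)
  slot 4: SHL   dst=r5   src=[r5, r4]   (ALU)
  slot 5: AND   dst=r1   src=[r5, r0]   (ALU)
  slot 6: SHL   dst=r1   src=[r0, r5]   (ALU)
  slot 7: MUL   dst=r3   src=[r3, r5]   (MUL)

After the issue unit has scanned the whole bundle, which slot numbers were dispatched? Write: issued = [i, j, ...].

(0) want 1×ALU +2rd +1wr — yes → AL0|MU1|ME1|BR1|rd2|wr3
(1) want 1×ALU +2rd +1wr — FU → AL0|MU1|ME1|BR1|rd2|wr3
(2) want 1×MUL +2rd +1wr — yes → AL0|MU0|ME1|BR1|rd0|wr2
(3) want 1×MEM +1rd +0wr — RD_PORT → AL0|MU0|ME1|BR1|rd0|wr2
(4) want 1×ALU +2rd +1wr — FU → AL0|MU0|ME1|BR1|rd0|wr2
(5) want 1×ALU +2rd +1wr — FU → AL0|MU0|ME1|BR1|rd0|wr2
(6) want 1×ALU +2rd +1wr — FU → AL0|MU0|ME1|BR1|rd0|wr2
(7) want 1×MUL +2rd +1wr — FU → AL0|MU0|ME1|BR1|rd0|wr2

issued = [0, 2]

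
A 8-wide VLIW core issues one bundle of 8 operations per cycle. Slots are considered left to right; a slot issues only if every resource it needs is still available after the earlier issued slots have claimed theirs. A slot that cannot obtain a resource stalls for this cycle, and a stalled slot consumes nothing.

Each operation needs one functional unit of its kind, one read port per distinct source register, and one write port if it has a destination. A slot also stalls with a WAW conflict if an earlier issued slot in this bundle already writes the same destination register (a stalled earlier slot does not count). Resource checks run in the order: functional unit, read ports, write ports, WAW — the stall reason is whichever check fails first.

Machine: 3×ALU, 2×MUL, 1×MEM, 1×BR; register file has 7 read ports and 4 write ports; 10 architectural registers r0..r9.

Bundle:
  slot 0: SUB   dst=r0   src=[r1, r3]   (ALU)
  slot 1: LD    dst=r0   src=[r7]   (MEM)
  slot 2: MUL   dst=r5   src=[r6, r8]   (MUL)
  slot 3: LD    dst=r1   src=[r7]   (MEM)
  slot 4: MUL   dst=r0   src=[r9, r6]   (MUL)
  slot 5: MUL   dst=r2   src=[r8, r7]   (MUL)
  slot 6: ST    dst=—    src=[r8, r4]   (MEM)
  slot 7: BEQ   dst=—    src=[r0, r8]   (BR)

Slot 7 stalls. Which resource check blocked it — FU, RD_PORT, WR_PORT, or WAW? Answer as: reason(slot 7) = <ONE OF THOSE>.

reason(slot 7) = RD_PORT

#0 ALU src=r1,r3 dispatched  <A:2 Mu:2 Ld:1 B:1 rd:5 wr:3>
#1 MEM src=r7 held:WAW  <A:2 Mu:2 Ld:1 B:1 rd:5 wr:3>
#2 MUL src=r6,r8 dispatched  <A:2 Mu:1 Ld:1 B:1 rd:3 wr:2>
#3 MEM src=r7 dispatched  <A:2 Mu:1 Ld:0 B:1 rd:2 wr:1>
#4 MUL src=r9,r6 held:WAW  <A:2 Mu:1 Ld:0 B:1 rd:2 wr:1>
#5 MUL src=r8,r7 dispatched  <A:2 Mu:0 Ld:0 B:1 rd:0 wr:0>
#6 MEM src=r8,r4 held:FU  <A:2 Mu:0 Ld:0 B:1 rd:0 wr:0>
#7 BR src=r0,r8 held:RD_PORT  <A:2 Mu:0 Ld:0 B:1 rd:0 wr:0>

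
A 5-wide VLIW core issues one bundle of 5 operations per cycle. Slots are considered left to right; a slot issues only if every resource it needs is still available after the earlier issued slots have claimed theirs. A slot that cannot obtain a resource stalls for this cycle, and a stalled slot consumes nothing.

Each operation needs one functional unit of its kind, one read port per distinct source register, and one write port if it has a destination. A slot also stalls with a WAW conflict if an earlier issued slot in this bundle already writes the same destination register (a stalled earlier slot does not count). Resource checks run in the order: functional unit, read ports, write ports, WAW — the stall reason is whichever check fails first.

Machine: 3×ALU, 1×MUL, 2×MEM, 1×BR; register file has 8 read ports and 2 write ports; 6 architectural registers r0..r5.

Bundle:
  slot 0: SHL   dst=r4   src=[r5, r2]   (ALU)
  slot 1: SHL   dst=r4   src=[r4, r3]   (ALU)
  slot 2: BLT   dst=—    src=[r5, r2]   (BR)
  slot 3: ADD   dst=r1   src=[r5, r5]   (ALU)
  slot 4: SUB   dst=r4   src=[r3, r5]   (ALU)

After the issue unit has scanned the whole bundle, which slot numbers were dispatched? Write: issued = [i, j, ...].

#0 ALU src=r5,r2 dispatched  <A:2 Mu:1 Ld:2 B:1 rd:6 wr:1>
#1 ALU src=r4,r3 held:WAW  <A:2 Mu:1 Ld:2 B:1 rd:6 wr:1>
#2 BR src=r5,r2 dispatched  <A:2 Mu:1 Ld:2 B:0 rd:4 wr:1>
#3 ALU src=r5,r5 dispatched  <A:1 Mu:1 Ld:2 B:0 rd:3 wr:0>
#4 ALU src=r3,r5 held:WR_PORT  <A:1 Mu:1 Ld:2 B:0 rd:3 wr:0>

issued = [0, 2, 3]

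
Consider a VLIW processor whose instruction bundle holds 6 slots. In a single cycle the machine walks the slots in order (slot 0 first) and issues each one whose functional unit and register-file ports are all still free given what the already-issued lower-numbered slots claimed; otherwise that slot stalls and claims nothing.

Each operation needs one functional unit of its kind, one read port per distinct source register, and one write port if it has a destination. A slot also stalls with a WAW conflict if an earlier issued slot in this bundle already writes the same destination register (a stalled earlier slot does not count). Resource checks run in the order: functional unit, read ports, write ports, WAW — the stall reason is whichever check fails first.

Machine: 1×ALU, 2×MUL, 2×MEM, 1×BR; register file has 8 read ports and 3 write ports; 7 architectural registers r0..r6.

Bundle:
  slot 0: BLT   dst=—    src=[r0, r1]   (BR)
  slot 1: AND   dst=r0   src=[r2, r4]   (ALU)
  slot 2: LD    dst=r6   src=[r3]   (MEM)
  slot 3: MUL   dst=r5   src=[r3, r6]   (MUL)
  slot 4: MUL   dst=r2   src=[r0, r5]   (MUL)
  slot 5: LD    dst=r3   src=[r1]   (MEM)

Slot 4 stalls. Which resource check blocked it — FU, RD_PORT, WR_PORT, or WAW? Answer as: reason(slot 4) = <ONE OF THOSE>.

(0) want 1×BR +2rd +0wr — yes → AL1|MU2|ME2|BR0|rd6|wr3
(1) want 1×ALU +2rd +1wr — yes → AL0|MU2|ME2|BR0|rd4|wr2
(2) want 1×MEM +1rd +1wr — yes → AL0|MU2|ME1|BR0|rd3|wr1
(3) want 1×MUL +2rd +1wr — yes → AL0|MU1|ME1|BR0|rd1|wr0
(4) want 1×MUL +2rd +1wr — RD_PORT → AL0|MU1|ME1|BR0|rd1|wr0
(5) want 1×MEM +1rd +1wr — WR_PORT → AL0|MU1|ME1|BR0|rd1|wr0

reason(slot 4) = RD_PORT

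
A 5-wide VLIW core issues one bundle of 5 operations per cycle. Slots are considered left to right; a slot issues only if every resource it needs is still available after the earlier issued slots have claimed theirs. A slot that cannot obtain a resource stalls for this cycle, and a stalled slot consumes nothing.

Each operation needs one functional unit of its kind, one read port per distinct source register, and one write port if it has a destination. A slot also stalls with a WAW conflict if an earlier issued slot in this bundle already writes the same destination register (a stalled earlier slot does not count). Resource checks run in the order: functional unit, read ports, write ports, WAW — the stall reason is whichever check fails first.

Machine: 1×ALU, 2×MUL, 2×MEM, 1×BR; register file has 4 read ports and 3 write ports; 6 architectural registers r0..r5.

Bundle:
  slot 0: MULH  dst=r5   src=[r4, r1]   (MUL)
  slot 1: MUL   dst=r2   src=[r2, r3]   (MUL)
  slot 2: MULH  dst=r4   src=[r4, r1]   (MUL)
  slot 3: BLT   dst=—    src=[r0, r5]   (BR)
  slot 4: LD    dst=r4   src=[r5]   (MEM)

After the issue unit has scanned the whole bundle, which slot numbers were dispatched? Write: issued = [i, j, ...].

slot 0 (MUL): ISSUE — free A1,Mu1,Ld2,B1 rp2 wp2
slot 1 (MUL): ISSUE — free A1,Mu0,Ld2,B1 rp0 wp1
slot 2 (MUL): stall FU — free A1,Mu0,Ld2,B1 rp0 wp1
slot 3 (BR): stall RD_PORT — free A1,Mu0,Ld2,B1 rp0 wp1
slot 4 (MEM): stall RD_PORT — free A1,Mu0,Ld2,B1 rp0 wp1

issued = [0, 1]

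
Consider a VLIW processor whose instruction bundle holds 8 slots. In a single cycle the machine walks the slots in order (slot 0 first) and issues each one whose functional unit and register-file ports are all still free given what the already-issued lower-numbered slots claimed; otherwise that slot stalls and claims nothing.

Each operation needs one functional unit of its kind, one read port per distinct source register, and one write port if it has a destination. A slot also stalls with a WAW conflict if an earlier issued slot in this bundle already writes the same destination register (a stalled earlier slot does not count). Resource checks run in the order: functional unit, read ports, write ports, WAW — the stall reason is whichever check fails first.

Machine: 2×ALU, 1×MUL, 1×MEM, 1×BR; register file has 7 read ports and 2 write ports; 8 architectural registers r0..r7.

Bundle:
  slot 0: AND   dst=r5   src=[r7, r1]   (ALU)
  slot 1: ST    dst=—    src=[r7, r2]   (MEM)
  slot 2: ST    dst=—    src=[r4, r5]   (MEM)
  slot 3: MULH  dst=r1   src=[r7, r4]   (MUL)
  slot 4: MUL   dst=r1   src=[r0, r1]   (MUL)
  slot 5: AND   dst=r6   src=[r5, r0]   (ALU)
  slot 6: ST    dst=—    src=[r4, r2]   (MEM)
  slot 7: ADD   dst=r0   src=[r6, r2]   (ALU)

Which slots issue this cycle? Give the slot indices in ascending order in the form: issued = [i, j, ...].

(0) want 1×ALU +2rd +1wr — yes → AL1|MU1|ME1|BR1|rd5|wr1
(1) want 1×MEM +2rd +0wr — yes → AL1|MU1|ME0|BR1|rd3|wr1
(2) want 1×MEM +2rd +0wr — FU → AL1|MU1|ME0|BR1|rd3|wr1
(3) want 1×MUL +2rd +1wr — yes → AL1|MU0|ME0|BR1|rd1|wr0
(4) want 1×MUL +2rd +1wr — FU → AL1|MU0|ME0|BR1|rd1|wr0
(5) want 1×ALU +2rd +1wr — RD_PORT → AL1|MU0|ME0|BR1|rd1|wr0
(6) want 1×MEM +2rd +0wr — FU → AL1|MU0|ME0|BR1|rd1|wr0
(7) want 1×ALU +2rd +1wr — RD_PORT → AL1|MU0|ME0|BR1|rd1|wr0

issued = [0, 1, 3]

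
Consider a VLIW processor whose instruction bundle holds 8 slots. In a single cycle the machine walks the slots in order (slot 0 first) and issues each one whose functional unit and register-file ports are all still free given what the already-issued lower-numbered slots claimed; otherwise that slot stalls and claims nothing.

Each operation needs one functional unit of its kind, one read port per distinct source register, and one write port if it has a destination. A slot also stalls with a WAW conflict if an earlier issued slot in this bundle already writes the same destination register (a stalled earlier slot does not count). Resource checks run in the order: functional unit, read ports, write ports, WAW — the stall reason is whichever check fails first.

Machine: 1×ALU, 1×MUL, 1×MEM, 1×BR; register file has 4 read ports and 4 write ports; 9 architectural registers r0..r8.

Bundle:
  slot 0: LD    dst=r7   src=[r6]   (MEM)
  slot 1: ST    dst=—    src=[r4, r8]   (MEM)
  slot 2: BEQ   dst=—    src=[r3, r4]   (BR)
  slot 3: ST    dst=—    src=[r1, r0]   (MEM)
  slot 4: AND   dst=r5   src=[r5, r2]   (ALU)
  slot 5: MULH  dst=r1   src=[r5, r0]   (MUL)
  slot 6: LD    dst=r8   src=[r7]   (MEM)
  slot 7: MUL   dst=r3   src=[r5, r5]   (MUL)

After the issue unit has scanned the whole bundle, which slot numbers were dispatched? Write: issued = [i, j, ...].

issued = [0, 2, 7]

[0] MEM needs rd=1 wr=1: ok; after: ALU=1 MUL=1 MEM=0 BR=1, R=3, W=3
[1] MEM needs rd=2 wr=0: FU; after: ALU=1 MUL=1 MEM=0 BR=1, R=3, W=3
[2] BR needs rd=2 wr=0: ok; after: ALU=1 MUL=1 MEM=0 BR=0, R=1, W=3
[3] MEM needs rd=2 wr=0: FU; after: ALU=1 MUL=1 MEM=0 BR=0, R=1, W=3
[4] ALU needs rd=2 wr=1: RD_PORT; after: ALU=1 MUL=1 MEM=0 BR=0, R=1, W=3
[5] MUL needs rd=2 wr=1: RD_PORT; after: ALU=1 MUL=1 MEM=0 BR=0, R=1, W=3
[6] MEM needs rd=1 wr=1: FU; after: ALU=1 MUL=1 MEM=0 BR=0, R=1, W=3
[7] MUL needs rd=1 wr=1: ok; after: ALU=1 MUL=0 MEM=0 BR=0, R=0, W=2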